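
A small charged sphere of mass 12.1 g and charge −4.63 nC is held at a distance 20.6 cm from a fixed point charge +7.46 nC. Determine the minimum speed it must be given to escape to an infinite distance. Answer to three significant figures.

To just escape, total mechanical energy must reach zero at infinity: ½mv²_min + U = 0, so ½mv²_min = −U = |kQq|/r.
|U| = |kQq|/r = (8.99×10⁹ N·m²/C²)(7.46×10⁻⁹)(4.63×10⁻⁹)/(0.206) = 1.51×10⁻⁶ J.
v_min = √(2|U|/m) = √(2·1.51×10⁻⁶/0.0121) = 0.0158 m/s.

0.0158 m/s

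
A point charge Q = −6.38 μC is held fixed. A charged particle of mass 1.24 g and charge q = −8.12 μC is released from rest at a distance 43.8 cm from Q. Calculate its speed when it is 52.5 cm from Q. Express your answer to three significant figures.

16.9 m/s

Only the electrostatic force acts, so mechanical energy is conserved: ½mv² = U₁ − U₂ = kQq(1/r₁ − 1/r₂).
U₁ − U₂ = (8.99×10⁹ N·m²/C²)(-6.38×10⁻⁶ C)(-8.12×10⁻⁶ C)(1/0.438 − 1/0.525) = 0.176 J.
v = √(2·0.176/1.24×10⁻³) = 16.9 m/s.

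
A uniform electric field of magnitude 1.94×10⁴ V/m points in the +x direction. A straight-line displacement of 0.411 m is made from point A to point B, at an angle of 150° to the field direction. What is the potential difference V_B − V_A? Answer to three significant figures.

6910 V

Only the component of displacement along E changes the potential: ΔV = −E·d·cosθ.
ΔV = −(1.94×10⁴ V/m)(0.411 m)cos150° = 6910 V.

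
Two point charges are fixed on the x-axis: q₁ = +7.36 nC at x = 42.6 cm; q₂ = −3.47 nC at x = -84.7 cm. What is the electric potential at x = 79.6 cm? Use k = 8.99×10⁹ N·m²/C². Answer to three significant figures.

160 V

The total potential is the scalar sum of each charge's contribution, V = Σ kqᵢ/rᵢ.
Distances from the field point to each charge: r₁ = 0.370 m, r₂ = 1.64 m.
V = k[(7.36×10⁻⁹)/(0.370) + (-3.47×10⁻⁹)/(1.64)] = 160 V.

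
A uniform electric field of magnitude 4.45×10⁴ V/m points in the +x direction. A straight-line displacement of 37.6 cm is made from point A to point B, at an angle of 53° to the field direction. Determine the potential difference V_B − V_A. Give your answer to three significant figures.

-1.01×10⁴ V

Only the component of displacement along E changes the potential: ΔV = −E·d·cosθ.
ΔV = −(4.45×10⁴ V/m)(0.376 m)cos53° = -1.01×10⁴ V.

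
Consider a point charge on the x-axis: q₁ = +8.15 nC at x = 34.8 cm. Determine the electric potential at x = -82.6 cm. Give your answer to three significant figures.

The total potential is the scalar sum of each charge's contribution, V = Σ kqᵢ/rᵢ.
V = k[(8.15×10⁻⁹)/(1.17)] = 62.4 V.

62.4 V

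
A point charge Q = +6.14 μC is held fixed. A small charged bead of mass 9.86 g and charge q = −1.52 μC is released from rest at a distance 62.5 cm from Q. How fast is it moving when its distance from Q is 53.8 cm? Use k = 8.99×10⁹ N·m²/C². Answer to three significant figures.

2.10 m/s

Only the electrostatic force acts, so mechanical energy is conserved: ½mv² = U₁ − U₂ = kQq(1/r₁ − 1/r₂).
U₁ − U₂ = (8.99×10⁹ N·m²/C²)(6.14×10⁻⁶ C)(-1.52×10⁻⁶ C)(1/0.625 − 1/0.538) = 0.0217 J.
v = √(2·0.0217/9.86×10⁻³) = 2.10 m/s.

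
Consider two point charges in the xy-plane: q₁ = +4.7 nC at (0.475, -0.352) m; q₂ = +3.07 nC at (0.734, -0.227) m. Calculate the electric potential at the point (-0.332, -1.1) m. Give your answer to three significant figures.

Electric potential is a scalar, so the contributions from each charge add algebraically: V = Σ kqᵢ/rᵢ.
Distances from the field point to each charge: r₁ = 1.10 m, r₂ = 1.38 m.
V = k[(4.70×10⁻⁹)/(1.10) + (3.07×10⁻⁹)/(1.38)] = 58.4 V.

58.4 V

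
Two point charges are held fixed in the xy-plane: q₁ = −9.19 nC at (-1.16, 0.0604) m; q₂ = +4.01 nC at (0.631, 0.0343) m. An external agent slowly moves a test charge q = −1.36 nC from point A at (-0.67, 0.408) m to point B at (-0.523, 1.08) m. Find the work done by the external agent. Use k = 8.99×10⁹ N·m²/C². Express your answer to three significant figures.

-8.88×10⁻⁸ J

For quasistatic motion the external work equals the change in potential energy: W_ext = qΔV = q(V_B − V_A).
At A: distances to the source charges are 0.601 m, 1.35 m; V_A = Σ kqᵢ/rᵢ = -111 V.
At B: distances to the source charges are 1.20 m, 1.56 m; V_B = Σ kqᵢ/rᵢ = -45.6 V.
ΔV = V_B − V_A = 65.3 V.
W_ext = qΔV = (-1.36×10⁻⁹ C)(65.3 V) = -8.88×10⁻⁸ J.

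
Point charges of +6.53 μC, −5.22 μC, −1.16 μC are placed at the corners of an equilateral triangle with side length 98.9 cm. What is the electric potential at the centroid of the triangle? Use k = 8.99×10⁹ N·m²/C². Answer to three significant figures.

2360 V

The total potential is the scalar sum of each charge's contribution, V = Σ kqᵢ/rᵢ.
The distance from each vertex to the centroid is a/√3 = 0.571 m.
V = k[(6.53×10⁻⁶)/(0.571) + (-5.22×10⁻⁶)/(0.571) + (-1.16×10⁻⁶)/(0.571)] = 2360 V.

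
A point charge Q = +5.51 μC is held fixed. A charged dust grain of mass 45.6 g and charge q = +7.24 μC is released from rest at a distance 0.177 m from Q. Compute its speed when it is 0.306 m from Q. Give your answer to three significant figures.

6.12 m/s

Only the electrostatic force acts, so mechanical energy is conserved: ½mv² = U₁ − U₂ = kQq(1/r₁ − 1/r₂).
U₁ − U₂ = (8.99×10⁹ N·m²/C²)(5.51×10⁻⁶ C)(7.24×10⁻⁶ C)(1/0.177 − 1/0.306) = 0.854 J.
v = √(2·0.854/0.0456) = 6.12 m/s.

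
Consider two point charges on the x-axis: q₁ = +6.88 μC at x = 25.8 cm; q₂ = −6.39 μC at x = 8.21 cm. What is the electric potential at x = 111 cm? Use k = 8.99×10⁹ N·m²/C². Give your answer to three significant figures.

1.67×10⁴ V

Electric potential is a scalar, so the contributions from each charge add algebraically: V = Σ kqᵢ/rᵢ.
Distances from the field point to each charge: r₁ = 0.852 m, r₂ = 1.03 m.
V = k[(6.88×10⁻⁶)/(0.852) + (-6.39×10⁻⁶)/(1.03)] = 1.67×10⁴ V.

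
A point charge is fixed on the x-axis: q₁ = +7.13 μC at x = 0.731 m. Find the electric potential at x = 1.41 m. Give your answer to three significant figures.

Electric potential is a scalar, so the contributions from each charge add algebraically: V = Σ kqᵢ/rᵢ.
V = k[(7.13×10⁻⁶)/(0.679)] = 9.44×10⁴ V.

9.44×10⁴ V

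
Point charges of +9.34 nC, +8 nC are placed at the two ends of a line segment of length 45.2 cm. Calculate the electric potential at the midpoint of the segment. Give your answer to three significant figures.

690 V

Electric potential is a scalar, so the contributions from each charge add algebraically: V = Σ kqᵢ/rᵢ.
Each charge is 0.226 m from the midpoint.
V = k[(9.34×10⁻⁹)/(0.226) + (8.00×10⁻⁹)/(0.226)] = 690 V.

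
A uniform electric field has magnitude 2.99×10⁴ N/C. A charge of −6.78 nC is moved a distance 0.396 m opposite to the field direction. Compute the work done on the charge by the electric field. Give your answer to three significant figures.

The potential change for a displacement 0.396 m opposite to the field direction is ΔV = +Ed = 1.18×10⁴ V.
W_field = −qΔV = 8.03×10⁻⁵ J.

8.03×10⁻⁵ J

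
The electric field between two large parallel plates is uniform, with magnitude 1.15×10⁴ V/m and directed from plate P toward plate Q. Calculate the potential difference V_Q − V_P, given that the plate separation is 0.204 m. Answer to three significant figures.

-2350 V

In a uniform field, potential decreases in the direction of E: ΔV = −E·d for a displacement d parallel to E.
Going from P to Q is a displacement of 0.204 m along the field, so V_Q − V_P = −Ed = -2350 V.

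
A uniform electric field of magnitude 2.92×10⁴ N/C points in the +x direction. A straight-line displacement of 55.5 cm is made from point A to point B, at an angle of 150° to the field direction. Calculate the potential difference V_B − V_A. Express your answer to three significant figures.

1.40×10⁴ V

Only the component of displacement along E changes the potential: ΔV = −E·d·cosθ.
ΔV = −(2.92×10⁴ V/m)(0.555 m)cos150° = 1.40×10⁴ V.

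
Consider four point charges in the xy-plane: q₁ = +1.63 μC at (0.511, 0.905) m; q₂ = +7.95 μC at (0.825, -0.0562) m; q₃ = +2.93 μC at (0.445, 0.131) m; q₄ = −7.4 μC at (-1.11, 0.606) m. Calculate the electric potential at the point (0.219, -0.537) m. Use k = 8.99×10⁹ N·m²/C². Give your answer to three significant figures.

Electric potential is a scalar, so the contributions from each charge add algebraically: V = Σ kqᵢ/rᵢ.
Distances from the field point to each charge: r₁ = 1.47 m, r₂ = 0.774 m, r₃ = 0.705 m, r₄ = 1.75 m.
V = k[(1.63×10⁻⁶)/(1.47) + (7.95×10⁻⁶)/(0.774) + (2.93×10⁻⁶)/(0.705) + (-7.40×10⁻⁶)/(1.75)] = 1.02×10⁵ V.

1.02×10⁵ V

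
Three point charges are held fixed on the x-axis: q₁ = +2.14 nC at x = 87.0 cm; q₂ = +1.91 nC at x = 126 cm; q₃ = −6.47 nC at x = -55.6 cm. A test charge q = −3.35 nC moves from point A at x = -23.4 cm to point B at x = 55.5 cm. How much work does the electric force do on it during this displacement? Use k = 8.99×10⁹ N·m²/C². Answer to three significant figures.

6.19×10⁻⁷ J

The work done by the electric force is W_field = −ΔU = −q(V_B − V_A) = q(V_A − V_B).
At A: distances to the source charges are 1.10 m, 1.49 m, 0.322 m; V_A = Σ kqᵢ/rᵢ = -152 V.
At B: distances to the source charges are 0.315 m, 0.705 m, 1.11 m; V_B = Σ kqᵢ/rᵢ = 33.1 V.
ΔV = V_B − V_A = 185 V.
W_field = −qΔV = −(-3.35×10⁻⁹ C)(185 V) = 6.19×10⁻⁷ J.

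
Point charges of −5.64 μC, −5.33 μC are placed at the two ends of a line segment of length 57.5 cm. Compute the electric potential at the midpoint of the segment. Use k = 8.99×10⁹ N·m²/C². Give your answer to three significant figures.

-3.43×10⁵ V

Electric potential is a scalar, so the contributions from each charge add algebraically: V = Σ kqᵢ/rᵢ.
Each charge is 0.287 m from the midpoint.
V = k[(-5.64×10⁻⁶)/(0.287) + (-5.33×10⁻⁶)/(0.287)] = -3.43×10⁵ V.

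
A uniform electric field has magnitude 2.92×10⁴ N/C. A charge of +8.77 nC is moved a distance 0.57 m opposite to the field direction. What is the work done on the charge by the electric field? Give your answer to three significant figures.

The potential change for a displacement 0.57 m opposite to the field direction is ΔV = +Ed = 1.66×10⁴ V.
W_field = −qΔV = -1.46×10⁻⁴ J.

-1.46×10⁻⁴ J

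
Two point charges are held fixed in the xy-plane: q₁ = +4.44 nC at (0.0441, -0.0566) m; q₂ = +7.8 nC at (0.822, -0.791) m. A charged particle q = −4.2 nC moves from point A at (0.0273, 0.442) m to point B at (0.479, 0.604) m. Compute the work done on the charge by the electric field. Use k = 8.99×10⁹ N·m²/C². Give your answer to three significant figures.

-1.20×10⁻⁷ J

The work done by the electric force is W_field = −ΔU = −q(V_B − V_A) = q(V_A − V_B).
At A: distances to the source charges are 0.499 m, 1.47 m; V_A = Σ kqᵢ/rᵢ = 128 V.
At B: distances to the source charges are 0.791 m, 1.44 m; V_B = Σ kqᵢ/rᵢ = 99.3 V.
ΔV = V_B − V_A = -28.5 V.
W_field = −qΔV = −(-4.20×10⁻⁹ C)(-28.5 V) = -1.20×10⁻⁷ J.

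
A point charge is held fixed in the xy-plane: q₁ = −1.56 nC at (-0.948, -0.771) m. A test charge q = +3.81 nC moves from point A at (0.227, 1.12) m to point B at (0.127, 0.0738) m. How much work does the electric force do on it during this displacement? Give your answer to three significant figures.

1.51×10⁻⁸ J

The work done by the electric force is W_field = −ΔU = −q(V_B − V_A) = q(V_A − V_B).
At A: distance to the source charge is 2.23 m; V_A = kq₁/r = -6.30 V.
At B: distance to the source charge is 1.37 m; V_B = kq₁/r = -10.3 V.
ΔV = V_B − V_A = -3.96 V.
W_field = −qΔV = −(3.81×10⁻⁹ C)(-3.96 V) = 1.51×10⁻⁸ J.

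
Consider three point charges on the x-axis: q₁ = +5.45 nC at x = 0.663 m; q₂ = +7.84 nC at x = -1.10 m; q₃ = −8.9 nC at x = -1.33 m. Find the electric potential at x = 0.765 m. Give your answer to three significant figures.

The total potential is the scalar sum of each charge's contribution, V = Σ kqᵢ/rᵢ.
Distances from the field point to each charge: r₁ = 0.102 m, r₂ = 1.87 m, r₃ = 2.10 m.
V = k[(5.45×10⁻⁹)/(0.102) + (7.84×10⁻⁹)/(1.87) + (-8.90×10⁻⁹)/(2.10)] = 480 V.

480 V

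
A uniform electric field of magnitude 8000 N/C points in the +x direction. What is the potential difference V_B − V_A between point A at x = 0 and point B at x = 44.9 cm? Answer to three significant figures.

In a uniform field, potential decreases in the direction of E: V_B − V_A = −E·Δx.
V_B − V_A = −(8000 V/m)(0.449 m) = -3590 V.

-3590 V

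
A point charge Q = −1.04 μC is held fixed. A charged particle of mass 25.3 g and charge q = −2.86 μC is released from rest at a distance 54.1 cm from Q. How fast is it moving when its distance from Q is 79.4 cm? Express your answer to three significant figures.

Only the electrostatic force acts, so mechanical energy is conserved: ½mv² = U₁ − U₂ = kQq(1/r₁ − 1/r₂).
U₁ − U₂ = (8.99×10⁹ N·m²/C²)(-1.04×10⁻⁶ C)(-2.86×10⁻⁶ C)(1/0.541 − 1/0.794) = 0.0157 J.
v = √(2·0.0157/0.0253) = 1.12 m/s.

1.12 m/s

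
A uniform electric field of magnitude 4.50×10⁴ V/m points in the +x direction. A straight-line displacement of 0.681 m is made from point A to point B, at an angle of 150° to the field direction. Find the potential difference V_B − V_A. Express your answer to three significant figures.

Only the component of displacement along E changes the potential: ΔV = −E·d·cosθ.
ΔV = −(4.50×10⁴ V/m)(0.681 m)cos150° = 2.65×10⁴ V.

2.65×10⁴ V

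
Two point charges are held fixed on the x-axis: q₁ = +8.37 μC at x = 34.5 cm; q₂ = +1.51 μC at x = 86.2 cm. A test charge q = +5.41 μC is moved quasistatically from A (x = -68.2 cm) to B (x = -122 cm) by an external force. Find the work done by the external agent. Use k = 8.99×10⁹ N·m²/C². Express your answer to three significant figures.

For quasistatic motion the external work equals the change in potential energy: W_ext = qΔV = q(V_B − V_A).
At A: distances to the source charges are 1.03 m, 1.54 m; V_A = Σ kqᵢ/rᵢ = 8.21×10⁴ V.
At B: distances to the source charges are 1.56 m, 2.08 m; V_B = Σ kqᵢ/rᵢ = 5.46×10⁴ V.
ΔV = V_B − V_A = -2.75×10⁴ V.
W_ext = qΔV = (5.41×10⁻⁶ C)(-2.75×10⁴ V) = -0.149 J.

-0.149 J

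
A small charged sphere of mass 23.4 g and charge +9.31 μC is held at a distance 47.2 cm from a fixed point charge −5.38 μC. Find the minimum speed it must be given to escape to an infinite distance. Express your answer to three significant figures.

To just escape, total mechanical energy must reach zero at infinity: ½mv²_min + U = 0, so ½mv²_min = −U = |kQq|/r.
|U| = |kQq|/r = (8.99×10⁹ N·m²/C²)(5.38×10⁻⁶)(9.31×10⁻⁶)/(0.472) = 0.954 J.
v_min = √(2|U|/m) = √(2·0.954/0.0234) = 9.03 m/s.

9.03 m/s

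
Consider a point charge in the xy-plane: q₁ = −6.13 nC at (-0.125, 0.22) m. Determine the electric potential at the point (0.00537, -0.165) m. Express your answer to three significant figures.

-136 V

Electric potential is a scalar, so the contributions from each charge add algebraically: V = Σ kqᵢ/rᵢ.
Distances from the field point to each charge: r₁ = 0.406 m.
V = k[(-6.13×10⁻⁹)/(0.406)] = -136 V.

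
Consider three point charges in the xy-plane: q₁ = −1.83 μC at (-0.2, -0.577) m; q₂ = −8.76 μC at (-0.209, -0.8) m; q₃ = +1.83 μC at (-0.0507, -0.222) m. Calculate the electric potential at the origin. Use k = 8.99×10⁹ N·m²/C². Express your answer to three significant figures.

-4.99×10⁴ V

The total potential is the scalar sum of each charge's contribution, V = Σ kqᵢ/rᵢ.
Distances from the field point to each charge: r₁ = 0.611 m, r₂ = 0.827 m, r₃ = 0.228 m.
V = k[(-1.83×10⁻⁶)/(0.611) + (-8.76×10⁻⁶)/(0.827) + (1.83×10⁻⁶)/(0.228)] = -4.99×10⁴ V.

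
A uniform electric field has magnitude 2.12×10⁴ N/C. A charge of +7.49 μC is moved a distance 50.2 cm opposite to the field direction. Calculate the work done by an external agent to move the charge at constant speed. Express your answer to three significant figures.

The potential change for a displacement 50.2 cm opposite to the field direction is ΔV = +Ed = 1.06×10⁴ V.
W_ext = qΔV = 0.0797 J.

0.0797 J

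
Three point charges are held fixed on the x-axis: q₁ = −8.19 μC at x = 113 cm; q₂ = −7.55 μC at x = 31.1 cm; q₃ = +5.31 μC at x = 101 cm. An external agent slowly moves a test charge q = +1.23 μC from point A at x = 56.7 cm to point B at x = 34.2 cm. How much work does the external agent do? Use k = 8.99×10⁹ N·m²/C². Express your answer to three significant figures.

-2.37 J

For quasistatic motion the external work equals the change in potential energy: W_ext = qΔV = q(V_B − V_A).
At A: distances to the source charges are 0.563 m, 0.256 m, 0.443 m; V_A = Σ kqᵢ/rᵢ = -2.88×10⁵ V.
At B: distances to the source charges are 0.788 m, 0.0310 m, 0.668 m; V_B = Σ kqᵢ/rᵢ = -2.21×10⁶ V.
ΔV = V_B − V_A = -1.92×10⁶ V.
W_ext = qΔV = (1.23×10⁻⁶ C)(-1.92×10⁶ V) = -2.37 J.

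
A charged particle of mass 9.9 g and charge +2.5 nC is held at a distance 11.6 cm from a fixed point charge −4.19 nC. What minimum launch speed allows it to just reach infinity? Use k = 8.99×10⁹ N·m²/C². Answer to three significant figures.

To just escape, total mechanical energy must reach zero at infinity: ½mv²_min + U = 0, so ½mv²_min = −U = |kQq|/r.
|U| = |kQq|/r = (8.99×10⁹ N·m²/C²)(4.19×10⁻⁹)(2.50×10⁻⁹)/(0.116) = 8.12×10⁻⁷ J.
v_min = √(2|U|/m) = √(2·8.12×10⁻⁷/9.90×10⁻³) = 0.0128 m/s.

0.0128 m/s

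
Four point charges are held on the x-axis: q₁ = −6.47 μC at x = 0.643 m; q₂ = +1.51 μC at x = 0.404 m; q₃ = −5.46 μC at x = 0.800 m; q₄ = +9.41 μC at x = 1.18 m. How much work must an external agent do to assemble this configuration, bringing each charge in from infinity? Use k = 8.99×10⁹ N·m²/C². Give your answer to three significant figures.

The work to assemble the configuration equals its total potential energy, U = Σ kqᵢqⱼ/rᵢⱼ over all pairs.
Pair separations: r₁₂ = 0.239 m, r₁₃ = 0.157 m, r₁₄ = 0.537 m, r₂₃ = 0.396 m, r₂₄ = 0.776 m, r₃₄ = 0.380 m.
Summing all 6 pair terms gives U = -0.602 J.

-0.602 J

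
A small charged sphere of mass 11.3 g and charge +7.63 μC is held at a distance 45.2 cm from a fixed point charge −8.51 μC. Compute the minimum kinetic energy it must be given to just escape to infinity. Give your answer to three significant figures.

To just escape, total mechanical energy must reach zero at infinity: ½mv²_min + U = 0, so ½mv²_min = −U = |kQq|/r.
|U| = |kQq|/r = (8.99×10⁹ N·m²/C²)(8.51×10⁻⁶)(7.63×10⁻⁶)/(0.452) = 1.29 J.

1.29 J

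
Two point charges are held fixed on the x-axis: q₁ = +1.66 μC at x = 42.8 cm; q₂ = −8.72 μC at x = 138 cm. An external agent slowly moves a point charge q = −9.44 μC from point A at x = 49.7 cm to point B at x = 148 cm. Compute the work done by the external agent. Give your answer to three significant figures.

8.47 J

For quasistatic motion the external work equals the change in potential energy: W_ext = qΔV = q(V_B − V_A).
At A: distances to the source charges are 0.0690 m, 0.883 m; V_A = Σ kqᵢ/rᵢ = 1.28×10⁵ V.
At B: distances to the source charges are 1.05 m, 0.100 m; V_B = Σ kqᵢ/rᵢ = -7.70×10⁵ V.
ΔV = V_B − V_A = -8.97×10⁵ V.
W_ext = qΔV = (-9.44×10⁻⁶ C)(-8.97×10⁵ V) = 8.47 J.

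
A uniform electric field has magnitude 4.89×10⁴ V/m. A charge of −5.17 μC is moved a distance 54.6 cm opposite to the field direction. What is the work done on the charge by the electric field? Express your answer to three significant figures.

0.138 J

The potential change for a displacement 54.6 cm opposite to the field direction is ΔV = +Ed = 2.67×10⁴ V.
W_field = −qΔV = 0.138 J.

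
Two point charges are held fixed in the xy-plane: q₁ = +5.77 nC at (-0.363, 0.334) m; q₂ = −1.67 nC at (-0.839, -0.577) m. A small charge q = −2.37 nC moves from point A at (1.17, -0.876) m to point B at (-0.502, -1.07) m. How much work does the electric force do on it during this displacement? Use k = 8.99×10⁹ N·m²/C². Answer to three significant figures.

The work done by the electric force is W_field = −ΔU = −q(V_B − V_A) = q(V_A − V_B).
At A: distances to the source charges are 1.95 m, 2.03 m; V_A = Σ kqᵢ/rᵢ = 19.2 V.
At B: distances to the source charges are 1.41 m, 0.597 m; V_B = Σ kqᵢ/rᵢ = 11.6 V.
ΔV = V_B − V_A = -7.54 V.
W_field = −qΔV = −(-2.37×10⁻⁹ C)(-7.54 V) = -1.79×10⁻⁸ J.

-1.79×10⁻⁸ J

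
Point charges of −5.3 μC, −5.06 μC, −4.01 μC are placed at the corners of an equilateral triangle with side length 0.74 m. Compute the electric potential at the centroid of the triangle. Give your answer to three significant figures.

-3.02×10⁵ V

The total potential is the scalar sum of each charge's contribution, V = Σ kqᵢ/rᵢ.
The distance from each vertex to the centroid is a/√3 = 0.427 m.
V = k[(-5.30×10⁻⁶)/(0.427) + (-5.06×10⁻⁶)/(0.427) + (-4.01×10⁻⁶)/(0.427)] = -3.02×10⁵ V.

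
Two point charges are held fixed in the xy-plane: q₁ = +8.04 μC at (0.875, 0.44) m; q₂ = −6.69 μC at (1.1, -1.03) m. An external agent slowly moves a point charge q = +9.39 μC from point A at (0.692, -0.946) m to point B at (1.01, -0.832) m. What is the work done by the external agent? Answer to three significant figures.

For quasistatic motion the external work equals the change in potential energy: W_ext = qΔV = q(V_B − V_A).
At A: distances to the source charges are 1.40 m, 0.417 m; V_A = Σ kqᵢ/rᵢ = -9.27×10⁴ V.
At B: distances to the source charges are 1.28 m, 0.217 m; V_B = Σ kqᵢ/rᵢ = -2.20×10⁵ V.
ΔV = V_B − V_A = -1.27×10⁵ V.
W_ext = qΔV = (9.39×10⁻⁶ C)(-1.27×10⁵ V) = -1.20 J.

-1.20 J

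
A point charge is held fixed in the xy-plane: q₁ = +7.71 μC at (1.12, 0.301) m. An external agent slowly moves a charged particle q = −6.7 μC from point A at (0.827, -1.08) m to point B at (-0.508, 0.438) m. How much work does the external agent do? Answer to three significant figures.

0.0447 J

For quasistatic motion the external work equals the change in potential energy: W_ext = qΔV = q(V_B − V_A).
At A: distance to the source charge is 1.41 m; V_A = kq₁/r = 4.91×10⁴ V.
At B: distance to the source charge is 1.63 m; V_B = kq₁/r = 4.24×10⁴ V.
ΔV = V_B − V_A = -6670 V.
W_ext = qΔV = (-6.70×10⁻⁶ C)(-6670 V) = 0.0447 J.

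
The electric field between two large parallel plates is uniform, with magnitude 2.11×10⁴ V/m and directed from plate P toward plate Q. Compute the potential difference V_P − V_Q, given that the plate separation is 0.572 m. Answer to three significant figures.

In a uniform field, potential decreases in the direction of E: ΔV = −E·d for a displacement d parallel to E.
Going from Q to P is a displacement of 0.572 m opposite to the field, so V_P − V_Q = +Ed = 1.21×10⁴ V.

1.21×10⁴ V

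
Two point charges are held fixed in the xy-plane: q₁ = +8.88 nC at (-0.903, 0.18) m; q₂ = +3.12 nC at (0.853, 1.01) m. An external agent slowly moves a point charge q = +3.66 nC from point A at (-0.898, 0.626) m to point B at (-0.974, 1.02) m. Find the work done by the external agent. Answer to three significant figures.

For quasistatic motion the external work equals the change in potential energy: W_ext = qΔV = q(V_B − V_A).
At A: distances to the source charges are 0.446 m, 1.79 m; V_A = Σ kqᵢ/rᵢ = 195 V.
At B: distances to the source charges are 0.843 m, 1.83 m; V_B = Σ kqᵢ/rᵢ = 110 V.
ΔV = V_B − V_A = -84.6 V.
W_ext = qΔV = (3.66×10⁻⁹ C)(-84.6 V) = -3.10×10⁻⁷ J.

-3.10×10⁻⁷ J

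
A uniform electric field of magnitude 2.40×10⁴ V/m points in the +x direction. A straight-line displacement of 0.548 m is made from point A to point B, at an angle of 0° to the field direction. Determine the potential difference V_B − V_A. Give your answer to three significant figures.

-1.32×10⁴ V

Only the component of displacement along E changes the potential: ΔV = −E·d·cosθ.
ΔV = −(2.40×10⁴ V/m)(0.548 m)cos0° = -1.32×10⁴ V.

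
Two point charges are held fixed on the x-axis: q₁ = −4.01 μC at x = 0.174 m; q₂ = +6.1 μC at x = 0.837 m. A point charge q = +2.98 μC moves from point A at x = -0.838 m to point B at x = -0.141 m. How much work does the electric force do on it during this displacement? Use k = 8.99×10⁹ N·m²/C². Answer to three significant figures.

0.165 J

The work done by the electric force is W_field = −ΔU = −q(V_B − V_A) = q(V_A − V_B).
At A: distances to the source charges are 1.01 m, 1.67 m; V_A = Σ kqᵢ/rᵢ = -2880 V.
At B: distances to the source charges are 0.315 m, 0.978 m; V_B = Σ kqᵢ/rᵢ = -5.84×10⁴ V.
ΔV = V_B − V_A = -5.55×10⁴ V.
W_field = −qΔV = −(2.98×10⁻⁶ C)(-5.55×10⁴ V) = 0.165 J.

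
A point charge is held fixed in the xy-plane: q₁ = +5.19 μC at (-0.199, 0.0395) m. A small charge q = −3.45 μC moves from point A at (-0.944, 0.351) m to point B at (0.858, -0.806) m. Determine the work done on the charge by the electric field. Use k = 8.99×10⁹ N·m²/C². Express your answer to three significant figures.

The work done by the electric force is W_field = −ΔU = −q(V_B − V_A) = q(V_A − V_B).
At A: distance to the source charge is 0.808 m; V_A = kq₁/r = 5.78×10⁴ V.
At B: distance to the source charge is 1.35 m; V_B = kq₁/r = 3.45×10⁴ V.
ΔV = V_B − V_A = -2.33×10⁴ V.
W_field = −qΔV = −(-3.45×10⁻⁶ C)(-2.33×10⁴ V) = -0.0804 J.

-0.0804 J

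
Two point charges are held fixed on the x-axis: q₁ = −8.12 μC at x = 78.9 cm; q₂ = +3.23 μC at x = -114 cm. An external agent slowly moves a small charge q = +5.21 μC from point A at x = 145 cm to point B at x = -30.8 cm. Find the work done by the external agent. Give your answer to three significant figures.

0.352 J

For quasistatic motion the external work equals the change in potential energy: W_ext = qΔV = q(V_B − V_A).
At A: distances to the source charges are 0.661 m, 2.59 m; V_A = Σ kqᵢ/rᵢ = -9.92×10⁴ V.
At B: distances to the source charges are 1.10 m, 0.832 m; V_B = Σ kqᵢ/rᵢ = -3.16×10⁴ V.
ΔV = V_B − V_A = 6.76×10⁴ V.
W_ext = qΔV = (5.21×10⁻⁶ C)(6.76×10⁴ V) = 0.352 J.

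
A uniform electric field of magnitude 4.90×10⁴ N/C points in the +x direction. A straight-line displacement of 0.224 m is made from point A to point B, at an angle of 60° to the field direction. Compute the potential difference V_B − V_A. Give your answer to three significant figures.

Only the component of displacement along E changes the potential: ΔV = −E·d·cosθ.
ΔV = −(4.90×10⁴ V/m)(0.224 m)cos60° = -5490 V.

-5490 V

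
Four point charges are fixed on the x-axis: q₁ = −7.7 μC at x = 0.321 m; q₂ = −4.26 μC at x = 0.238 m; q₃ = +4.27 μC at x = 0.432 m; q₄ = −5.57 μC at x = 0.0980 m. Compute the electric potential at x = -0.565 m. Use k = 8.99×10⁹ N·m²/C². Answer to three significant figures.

The total potential is the scalar sum of each charge's contribution, V = Σ kqᵢ/rᵢ.
Distances from the field point to each charge: r₁ = 0.886 m, r₂ = 0.803 m, r₃ = 0.997 m, r₄ = 0.663 m.
V = k[(-7.70×10⁻⁶)/(0.886) + (-4.26×10⁻⁶)/(0.803) + (4.27×10⁻⁶)/(0.997) + (-5.57×10⁻⁶)/(0.663)] = -1.63×10⁵ V.

-1.63×10⁵ V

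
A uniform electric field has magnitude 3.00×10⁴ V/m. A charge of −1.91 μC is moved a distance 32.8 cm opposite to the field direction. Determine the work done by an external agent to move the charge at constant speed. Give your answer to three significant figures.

-0.0188 J

The potential change for a displacement 32.8 cm opposite to the field direction is ΔV = +Ed = 9840 V.
W_ext = qΔV = -0.0188 J.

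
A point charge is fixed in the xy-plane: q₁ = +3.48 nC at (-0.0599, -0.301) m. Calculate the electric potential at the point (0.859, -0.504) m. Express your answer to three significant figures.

The total potential is the scalar sum of each charge's contribution, V = Σ kqᵢ/rᵢ.
Distances from the field point to each charge: r₁ = 0.941 m.
V = k[(3.48×10⁻⁹)/(0.941)] = 33.2 V.

33.2 V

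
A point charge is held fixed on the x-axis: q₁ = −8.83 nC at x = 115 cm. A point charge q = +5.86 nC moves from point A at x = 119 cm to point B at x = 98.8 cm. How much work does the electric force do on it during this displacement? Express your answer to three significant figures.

-8.76×10⁻⁶ J

The work done by the electric force is W_field = −ΔU = −q(V_B − V_A) = q(V_A − V_B).
At A: distance to the source charge is 0.0400 m; V_A = kq₁/r = -1980 V.
At B: distance to the source charge is 0.162 m; V_B = kq₁/r = -490 V.
ΔV = V_B − V_A = 1490 V.
W_field = −qΔV = −(5.86×10⁻⁹ C)(1490 V) = -8.76×10⁻⁶ J.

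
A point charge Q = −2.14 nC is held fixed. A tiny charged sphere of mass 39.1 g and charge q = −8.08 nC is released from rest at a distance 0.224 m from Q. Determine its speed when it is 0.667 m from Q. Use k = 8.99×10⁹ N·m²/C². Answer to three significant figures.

Only the electrostatic force acts, so mechanical energy is conserved: ½mv² = U₁ − U₂ = kQq(1/r₁ − 1/r₂).
U₁ − U₂ = (8.99×10⁹ N·m²/C²)(-2.14×10⁻⁹ C)(-8.08×10⁻⁹ C)(1/0.224 − 1/0.667) = 4.61×10⁻⁷ J.
v = √(2·4.61×10⁻⁷/0.0391) = 4.86×10⁻³ m/s.

4.86×10⁻³ m/s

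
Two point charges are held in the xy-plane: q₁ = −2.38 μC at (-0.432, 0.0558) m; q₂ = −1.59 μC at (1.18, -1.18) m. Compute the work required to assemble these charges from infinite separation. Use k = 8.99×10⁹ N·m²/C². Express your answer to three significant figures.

The work to assemble the configuration equals its total potential energy, U = Σ kqᵢqⱼ/rᵢⱼ over all pairs.
Pair separations: r₁₂ = 2.03 m.
U = (0.0167) = 0.0167 J.

0.0167 J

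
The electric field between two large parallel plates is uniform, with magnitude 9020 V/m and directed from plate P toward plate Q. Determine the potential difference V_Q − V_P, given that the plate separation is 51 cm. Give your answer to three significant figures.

In a uniform field, potential decreases in the direction of E: ΔV = −E·d for a displacement d parallel to E.
Going from P to Q is a displacement of 51 cm along the field, so V_Q − V_P = −Ed = -4600 V.

-4600 V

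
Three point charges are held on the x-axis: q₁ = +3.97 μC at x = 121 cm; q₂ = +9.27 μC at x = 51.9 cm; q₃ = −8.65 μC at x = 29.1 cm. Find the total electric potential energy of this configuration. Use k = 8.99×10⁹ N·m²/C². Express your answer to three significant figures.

The assembly work is the sum of pairwise potential energies, U = Σ_{i<j} kqᵢqⱼ/rᵢⱼ.
Pair separations: r₁₂ = 0.691 m, r₁₃ = 0.919 m, r₂₃ = 0.228 m.
U = (0.479) + (-0.336) + (-3.16) = -3.02 J.

-3.02 J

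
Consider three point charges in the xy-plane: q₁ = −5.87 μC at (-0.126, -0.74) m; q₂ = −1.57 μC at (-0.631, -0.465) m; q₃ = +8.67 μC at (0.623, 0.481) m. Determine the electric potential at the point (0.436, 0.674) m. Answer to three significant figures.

Electric potential is a scalar, so the contributions from each charge add algebraically: V = Σ kqᵢ/rᵢ.
Distances from the field point to each charge: r₁ = 1.52 m, r₂ = 1.56 m, r₃ = 0.269 m.
V = k[(-5.87×10⁻⁶)/(1.52) + (-1.57×10⁻⁶)/(1.56) + (8.67×10⁻⁶)/(0.269)] = 2.46×10⁵ V.

2.46×10⁵ V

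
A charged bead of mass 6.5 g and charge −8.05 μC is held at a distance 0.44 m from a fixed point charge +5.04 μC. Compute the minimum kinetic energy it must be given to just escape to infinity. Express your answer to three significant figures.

To just escape, total mechanical energy must reach zero at infinity: ½mv²_min + U = 0, so ½mv²_min = −U = |kQq|/r.
|U| = |kQq|/r = (8.99×10⁹ N·m²/C²)(5.04×10⁻⁶)(8.05×10⁻⁶)/(0.440) = 0.829 J.

0.829 J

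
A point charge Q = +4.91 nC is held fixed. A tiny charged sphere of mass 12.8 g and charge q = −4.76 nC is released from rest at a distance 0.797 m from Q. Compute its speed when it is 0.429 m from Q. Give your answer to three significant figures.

Only the electrostatic force acts, so mechanical energy is conserved: ½mv² = U₁ − U₂ = kQq(1/r₁ − 1/r₂).
U₁ − U₂ = (8.99×10⁹ N·m²/C²)(4.91×10⁻⁹ C)(-4.76×10⁻⁹ C)(1/0.797 − 1/0.429) = 2.26×10⁻⁷ J.
v = √(2·2.26×10⁻⁷/0.0128) = 5.94×10⁻³ m/s.

5.94×10⁻³ m/s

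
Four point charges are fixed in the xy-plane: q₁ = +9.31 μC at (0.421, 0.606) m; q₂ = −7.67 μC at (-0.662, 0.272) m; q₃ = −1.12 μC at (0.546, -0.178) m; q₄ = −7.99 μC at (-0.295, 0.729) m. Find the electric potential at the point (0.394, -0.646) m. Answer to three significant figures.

Electric potential is a scalar, so the contributions from each charge add algebraically: V = Σ kqᵢ/rᵢ.
Distances from the field point to each charge: r₁ = 1.25 m, r₂ = 1.40 m, r₃ = 0.492 m, r₄ = 1.54 m.
V = k[(9.31×10⁻⁶)/(1.25) + (-7.67×10⁻⁶)/(1.40) + (-1.12×10⁻⁶)/(0.492) + (-7.99×10⁻⁶)/(1.54)] = -4.96×10⁴ V.

-4.96×10⁴ V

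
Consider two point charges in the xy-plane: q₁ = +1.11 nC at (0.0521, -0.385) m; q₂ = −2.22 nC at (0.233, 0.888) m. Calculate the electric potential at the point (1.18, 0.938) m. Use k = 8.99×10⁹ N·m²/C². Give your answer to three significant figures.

-15.3 V

Electric potential is a scalar, so the contributions from each charge add algebraically: V = Σ kqᵢ/rᵢ.
Distances from the field point to each charge: r₁ = 1.74 m, r₂ = 0.948 m.
V = k[(1.11×10⁻⁹)/(1.74) + (-2.22×10⁻⁹)/(0.948)] = -15.3 V.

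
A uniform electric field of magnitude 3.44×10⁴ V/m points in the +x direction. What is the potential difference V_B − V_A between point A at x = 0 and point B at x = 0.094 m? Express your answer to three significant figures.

-3230 V

In a uniform field, potential decreases in the direction of E: V_B − V_A = −E·Δx.
V_B − V_A = −(3.44×10⁴ V/m)(0.0940 m) = -3230 V.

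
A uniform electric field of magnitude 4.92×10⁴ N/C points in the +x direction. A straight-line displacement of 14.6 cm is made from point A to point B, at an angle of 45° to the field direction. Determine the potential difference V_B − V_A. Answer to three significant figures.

-5080 V

Only the component of displacement along E changes the potential: ΔV = −E·d·cosθ.
ΔV = −(4.92×10⁴ V/m)(0.146 m)cos45° = -5080 V.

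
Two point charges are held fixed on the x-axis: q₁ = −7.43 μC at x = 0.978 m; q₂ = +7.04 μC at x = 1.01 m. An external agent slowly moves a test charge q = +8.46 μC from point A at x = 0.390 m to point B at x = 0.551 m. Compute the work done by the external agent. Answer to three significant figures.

-0.0594 J

For quasistatic motion the external work equals the change in potential energy: W_ext = qΔV = q(V_B − V_A).
At A: distances to the source charges are 0.588 m, 0.620 m; V_A = Σ kqᵢ/rᵢ = -1.15×10⁴ V.
At B: distances to the source charges are 0.427 m, 0.459 m; V_B = Σ kqᵢ/rᵢ = -1.85×10⁴ V.
ΔV = V_B − V_A = -7030 V.
W_ext = qΔV = (8.46×10⁻⁶ C)(-7030 V) = -0.0594 J.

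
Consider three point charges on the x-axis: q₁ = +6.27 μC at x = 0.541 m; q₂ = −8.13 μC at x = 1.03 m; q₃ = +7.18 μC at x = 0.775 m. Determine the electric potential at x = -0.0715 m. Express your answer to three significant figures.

1.02×10⁵ V

Electric potential is a scalar, so the contributions from each charge add algebraically: V = Σ kqᵢ/rᵢ.
Distances from the field point to each charge: r₁ = 0.613 m, r₂ = 1.10 m, r₃ = 0.847 m.
V = k[(6.27×10⁻⁶)/(0.613) + (-8.13×10⁻⁶)/(1.10) + (7.18×10⁻⁶)/(0.847)] = 1.02×10⁵ V.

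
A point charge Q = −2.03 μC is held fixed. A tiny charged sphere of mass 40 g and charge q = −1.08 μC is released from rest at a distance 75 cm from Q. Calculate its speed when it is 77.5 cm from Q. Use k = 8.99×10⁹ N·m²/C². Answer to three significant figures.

Only the electrostatic force acts, so mechanical energy is conserved: ½mv² = U₁ − U₂ = kQq(1/r₁ − 1/r₂).
U₁ − U₂ = (8.99×10⁹ N·m²/C²)(-2.03×10⁻⁶ C)(-1.08×10⁻⁶ C)(1/0.750 − 1/0.775) = 8.48×10⁻⁴ J.
v = √(2·8.48×10⁻⁴/0.0400) = 0.206 m/s.

0.206 m/s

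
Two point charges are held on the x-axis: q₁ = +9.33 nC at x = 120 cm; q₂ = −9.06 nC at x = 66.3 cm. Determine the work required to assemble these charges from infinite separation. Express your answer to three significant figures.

The work to assemble the configuration equals its total potential energy, U = Σ kqᵢqⱼ/rᵢⱼ over all pairs.
Pair separations: r₁₂ = 0.537 m.
U = (-1.42×10⁻⁶) = -1.42×10⁻⁶ J.

-1.42×10⁻⁶ J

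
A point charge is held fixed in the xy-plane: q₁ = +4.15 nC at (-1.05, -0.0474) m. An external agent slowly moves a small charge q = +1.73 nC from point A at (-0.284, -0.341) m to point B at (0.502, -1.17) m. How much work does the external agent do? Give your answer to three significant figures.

-4.50×10⁻⁸ J

For quasistatic motion the external work equals the change in potential energy: W_ext = qΔV = q(V_B − V_A).
At A: distance to the source charge is 0.820 m; V_A = kq₁/r = 45.5 V.
At B: distance to the source charge is 1.92 m; V_B = kq₁/r = 19.5 V.
ΔV = V_B − V_A = -26.0 V.
W_ext = qΔV = (1.73×10⁻⁹ C)(-26.0 V) = -4.50×10⁻⁸ J.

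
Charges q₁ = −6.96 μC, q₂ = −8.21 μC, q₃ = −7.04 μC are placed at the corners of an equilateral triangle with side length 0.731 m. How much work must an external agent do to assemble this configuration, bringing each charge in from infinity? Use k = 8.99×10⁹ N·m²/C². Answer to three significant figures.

2.02 J

The assembly work is the sum of pairwise potential energies, U = Σ_{i<j} kqᵢqⱼ/rᵢⱼ.
All three pair separations equal the side length, 0.731 m.
U = (0.703) + (0.603) + (0.711) = 2.02 J.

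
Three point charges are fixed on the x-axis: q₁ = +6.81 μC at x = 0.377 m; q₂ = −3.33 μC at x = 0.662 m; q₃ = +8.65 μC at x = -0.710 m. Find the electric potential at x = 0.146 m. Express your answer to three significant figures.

2.98×10⁵ V

The total potential is the scalar sum of each charge's contribution, V = Σ kqᵢ/rᵢ.
Distances from the field point to each charge: r₁ = 0.231 m, r₂ = 0.516 m, r₃ = 0.856 m.
V = k[(6.81×10⁻⁶)/(0.231) + (-3.33×10⁻⁶)/(0.516) + (8.65×10⁻⁶)/(0.856)] = 2.98×10⁵ V.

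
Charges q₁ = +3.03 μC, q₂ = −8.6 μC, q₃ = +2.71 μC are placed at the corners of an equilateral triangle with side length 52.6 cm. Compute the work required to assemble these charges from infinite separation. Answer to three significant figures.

-0.703 J

The assembly work is the sum of pairwise potential energies, U = Σ_{i<j} kqᵢqⱼ/rᵢⱼ.
All three pair separations equal the side length, 0.526 m.
U = (-0.445) + (0.140) + (-0.398) = -0.703 J.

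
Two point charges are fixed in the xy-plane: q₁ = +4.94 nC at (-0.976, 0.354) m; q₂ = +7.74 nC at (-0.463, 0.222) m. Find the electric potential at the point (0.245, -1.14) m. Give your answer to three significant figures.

68.3 V

Electric potential is a scalar, so the contributions from each charge add algebraically: V = Σ kqᵢ/rᵢ.
Distances from the field point to each charge: r₁ = 1.93 m, r₂ = 1.54 m.
V = k[(4.94×10⁻⁹)/(1.93) + (7.74×10⁻⁹)/(1.54)] = 68.3 V.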